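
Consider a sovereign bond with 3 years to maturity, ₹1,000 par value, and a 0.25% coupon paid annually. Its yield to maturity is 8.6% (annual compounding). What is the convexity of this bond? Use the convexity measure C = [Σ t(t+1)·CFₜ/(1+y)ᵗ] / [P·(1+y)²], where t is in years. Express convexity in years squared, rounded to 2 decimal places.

With y = 0.086:
  t   CF        PV=CF/(1+0.086)^t    t·PV        t(t+1)·PV
  1         2.50         2.3020         2.3020           4.6041
  2         2.50         2.1197         4.2395          12.7184
  3     1,002.50       782.6992     2,348.0977       9,392.3907
  Σ                    787.1210     2,354.6392       9,409.7132
P = 787.1210.
Convexity = Σ t(t+1)·PV / [P·(1+y)²] = 9,409.7132 / (787.1210 × 1.179396) = 10.13620.

10.14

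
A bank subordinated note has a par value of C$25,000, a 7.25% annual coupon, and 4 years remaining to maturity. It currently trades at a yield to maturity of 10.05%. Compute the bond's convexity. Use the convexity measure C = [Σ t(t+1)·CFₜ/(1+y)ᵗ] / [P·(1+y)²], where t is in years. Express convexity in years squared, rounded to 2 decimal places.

With y = 0.1005:
  t   CF        PV=CF/(1+0.1005)^t    t·PV        t(t+1)·PV
  1     1,812.50     1,646.9786     1,646.9786       3,293.9573
  2     1,812.50     1,496.5731     2,993.1461       8,979.4383
  3     1,812.50     1,359.9028     4,079.7085      16,318.8338
  4    26,812.50    18,280.0392    73,120.1567     365,600.7834
  Σ                 22,783.4937    81,839.9899     394,193.0128
P = 22,783.4937.
Convexity = Σ t(t+1)·PV / [P·(1+y)²] = 394,193.0128 / (22,783.4937 × 1.211100) = 14.28593.

14.29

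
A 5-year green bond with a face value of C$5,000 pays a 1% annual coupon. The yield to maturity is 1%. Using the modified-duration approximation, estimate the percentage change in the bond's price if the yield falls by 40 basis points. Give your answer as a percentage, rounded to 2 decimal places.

+1.94%

Periodic yield y = 0.01. Modified duration first:
  t   CF        PV=CF/(1+0.01)^t    t·PV
  1        50.00        49.5050        49.5050
  2        50.00        49.0148        98.0296
  3        50.00        48.5295       145.5885
  4        50.00        48.0490       192.1961
  5     5,050.00     4,804.9017    24,024.5086
  Σ                  5,000.0000    24,509.8278
P = 5,000.0000; D_Mac = 4.90197 yrs; D_mod = 4.90197/(1+0.01) = 4.85343 yrs.
ΔP/P ≈ -D_mod · Δy = -4.85343 × (-0.004) = +0.019414 = +1.9414%.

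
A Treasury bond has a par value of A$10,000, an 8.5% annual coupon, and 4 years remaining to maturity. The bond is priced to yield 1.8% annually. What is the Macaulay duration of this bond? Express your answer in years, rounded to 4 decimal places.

Periodic yield y = 0.018. Discount each cash flow and weight by its year:
  t   CF        PV=CF/(1+0.018)^t    t·PV
  1       850.00       834.9705       834.9705
  2       850.00       820.2068     1,640.4136
  3       850.00       805.7041     2,417.1124
  4    10,850.00    10,102.7272    40,410.9088
  Σ                 12,563.6087    45,303.4054
Price P = Σ PV = 12,563.6087.
Macaulay duration = Σ(t·PV) / P = 45,303.4054 / 12,563.6087 = 3.60592 years.

3.6059 years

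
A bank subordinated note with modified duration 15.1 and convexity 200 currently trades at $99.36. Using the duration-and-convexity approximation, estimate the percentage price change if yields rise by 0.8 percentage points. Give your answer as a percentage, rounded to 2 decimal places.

-11.44%

Duration effect: -D_mod·Δy = -15.1 × (+0.008) = -0.120800
Convexity effect: ½·C·(Δy)² = 0.5 × 200 × (0.008)² = +0.0064000
ΔP/P ≈ -0.120800 + 0.0064000 = -0.114400
= -11.4400%.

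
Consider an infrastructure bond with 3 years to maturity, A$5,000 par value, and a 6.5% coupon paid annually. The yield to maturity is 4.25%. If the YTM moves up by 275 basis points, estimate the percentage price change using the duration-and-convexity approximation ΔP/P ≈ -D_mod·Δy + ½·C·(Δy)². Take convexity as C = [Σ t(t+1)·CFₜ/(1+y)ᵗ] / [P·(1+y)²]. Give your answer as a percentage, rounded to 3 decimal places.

With y = 0.0425:
  t   CF        PV=CF/(1+0.0425)^t    t·PV        t(t+1)·PV
  1       325.00       311.7506       311.7506         623.5012
  2       325.00       299.0413       598.0827       1,794.2481
  3     5,325.00     4,699.9303    14,099.7910      56,399.1641
  Σ                  5,310.7223    15,009.6243      58,816.9133
P = 5,310.7223; D_Mac = 2.82629 yrs; D_mod = 2.71107 yrs; C = 10.19052.
Duration effect: -2.71107 × (+0.0275) = -0.074554
Convexity effect: 0.5 × 10.19052 × (0.0275)² = +0.0038533
ΔP/P ≈ -0.074554 + 0.0038533 = -0.070701 = -7.0701%.

-7.070%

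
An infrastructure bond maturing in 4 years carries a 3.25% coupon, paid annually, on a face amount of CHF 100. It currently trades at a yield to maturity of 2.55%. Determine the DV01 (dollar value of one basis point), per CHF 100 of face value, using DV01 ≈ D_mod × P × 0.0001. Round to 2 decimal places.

CHF 0.04

Periodic yield y = 0.0255.
  t   CF        PV=CF/(1+0.0255)^t    t·PV
  1         3.25         3.1692         3.1692
  2         3.25         3.0904         6.1808
  3         3.25         3.0135         9.0406
  4       103.25        93.3571       373.4284
  Σ                    102.6302       391.8190
P = 102.6302; D_Mac = 3.81777 yrs; D_mod = 3.72284 yrs.
DV01 ≈ 3.72284 × 102.6302 × 0.0001 = 0.038208.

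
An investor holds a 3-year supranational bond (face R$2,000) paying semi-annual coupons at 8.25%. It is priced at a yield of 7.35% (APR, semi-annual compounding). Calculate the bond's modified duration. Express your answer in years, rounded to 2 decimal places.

2.63 years

Periodic yield y = 0.03675. First find Macaulay duration:
  t   CF        PV=CF/(1+0.03675)^t    t·PV
  1        82.50        79.5756        79.5756
  2        82.50        76.7549       153.5097
  3        82.50        74.0341       222.1023
  4        82.50        71.4098       285.6392
  5        82.50        68.8785       344.3925
  6     2,082.50     1,677.0297    10,062.1780
  Σ                  2,047.6825    11,147.3973
P = 2,047.6825; Macaulay duration = 11,147.3973 / 2,047.6825 = 5.44391 half-year periods = 2.72195 years.
Modified duration = D_Mac / (1 + y) = 2.72195 / 1.03675 = 2.62547 years.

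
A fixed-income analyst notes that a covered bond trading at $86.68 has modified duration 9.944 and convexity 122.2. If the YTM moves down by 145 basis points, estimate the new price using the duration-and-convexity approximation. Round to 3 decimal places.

Duration effect: -D_mod·Δy = -9.944 × (-0.0145) = +0.144188
Convexity effect: ½·C·(Δy)² = 0.5 × 122.2 × (-0.0145)² = +0.012846275
ΔP/P ≈ +0.144188 + 0.012846275 = +0.157034275
New price ≈ 86.68 × (1 + 0.157034275) = 100.291730957.

$100.292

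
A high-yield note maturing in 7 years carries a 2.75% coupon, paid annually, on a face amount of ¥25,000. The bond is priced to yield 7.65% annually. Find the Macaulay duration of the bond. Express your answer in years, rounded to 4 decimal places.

6.3566 years

Periodic yield y = 0.0765. Discount each cash flow and weight by its year:
  t   CF        PV=CF/(1+0.0765)^t    t·PV
  1       687.50       638.6438       638.6438
  2       687.50       593.2594     1,186.5188
  3       687.50       551.1002     1,653.3007
  4       687.50       511.9371     2,047.7482
  5       687.50       475.5569     2,377.7847
  6       687.50       441.7621     2,650.5729
  7    25,687.50    15,332.8752   107,330.1262
  Σ                 18,545.1347   117,884.6953
Price P = Σ PV = 18,545.1347.
Macaulay duration = Σ(t·PV) / P = 117,884.6953 / 18,545.1347 = 6.35664 years.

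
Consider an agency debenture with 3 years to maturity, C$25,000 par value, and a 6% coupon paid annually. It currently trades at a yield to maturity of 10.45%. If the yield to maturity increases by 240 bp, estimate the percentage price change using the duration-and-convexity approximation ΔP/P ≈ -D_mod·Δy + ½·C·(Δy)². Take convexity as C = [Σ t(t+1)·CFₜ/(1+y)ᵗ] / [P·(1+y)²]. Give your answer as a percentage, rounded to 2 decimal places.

With y = 0.1045:
  t   CF        PV=CF/(1+0.1045)^t    t·PV        t(t+1)·PV
  1     1,500.00     1,358.0806     1,358.0806       2,716.1612
  2     1,500.00     1,229.5886     2,459.1771       7,377.5314
  3    26,500.00    19,667.4798    59,002.4395     236,009.7579
  Σ                 22,255.1490    62,819.6972     246,103.4505
P = 22,255.1490; D_Mac = 2.82270 yrs; D_mod = 2.55564 yrs; C = 9.06475.
Duration effect: -2.55564 × (+0.024) = -0.061335
Convexity effect: 0.5 × 9.06475 × (0.024)² = +0.0026106
ΔP/P ≈ -0.061335 + 0.0026106 = -0.058725 = -5.8725%.

-5.87%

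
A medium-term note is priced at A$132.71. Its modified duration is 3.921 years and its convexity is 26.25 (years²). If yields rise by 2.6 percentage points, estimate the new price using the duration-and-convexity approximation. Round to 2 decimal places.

A$120.36

Duration effect: -D_mod·Δy = -3.921 × (+0.026) = -0.101946
Convexity effect: ½·C·(Δy)² = 0.5 × 26.25 × (0.026)² = +0.0088725
ΔP/P ≈ -0.101946 + 0.0088725 = -0.0930735
New price ≈ 132.71 × (1 - 0.0930735) = 120.358215815.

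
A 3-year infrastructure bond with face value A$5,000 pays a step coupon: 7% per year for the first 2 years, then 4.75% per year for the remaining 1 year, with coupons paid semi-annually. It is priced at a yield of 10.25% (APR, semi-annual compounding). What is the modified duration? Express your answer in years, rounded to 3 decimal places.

2.611 years

Periodic yield y = 0.05125. First find Macaulay duration:
  t   CF        PV=CF/(1+0.05125)^t    t·PV
  1       175.00       166.4685       166.4685
  2       175.00       158.3529       316.7058
  3       175.00       150.6330       451.8989
  4       175.00       143.2894       573.1575
  5       118.75        92.4919       462.4594
  6     5,118.75     3,792.5199    22,755.1193
  Σ                  4,503.7555    24,725.8094
P = 4,503.7555; Macaulay duration = 24,725.8094 / 4,503.7555 = 5.49004 half-year periods = 2.74502 years.
Modified duration = D_Mac / (1 + y) = 2.74502 / 1.05125 = 2.61120 years.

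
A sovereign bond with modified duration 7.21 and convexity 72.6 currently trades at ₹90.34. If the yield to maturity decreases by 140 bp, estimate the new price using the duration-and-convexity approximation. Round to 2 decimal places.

Duration effect: -D_mod·Δy = -7.21 × (-0.014) = +0.100940
Convexity effect: ½·C·(Δy)² = 0.5 × 72.6 × (-0.014)² = +0.0071148
ΔP/P ≈ +0.100940 + 0.0071148 = +0.1080548
New price ≈ 90.34 × (1 + 0.1080548) = 100.101670632.

₹100.10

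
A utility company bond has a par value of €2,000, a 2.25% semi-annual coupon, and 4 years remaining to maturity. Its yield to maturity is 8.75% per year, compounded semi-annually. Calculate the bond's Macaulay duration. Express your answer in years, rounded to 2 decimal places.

Periodic yield y = 0.04375. Discount each cash flow and weight by its period:
  t   CF        PV=CF/(1+0.04375)^t    t·PV
  1        22.50        21.5569        21.5569
  2        22.50        20.6533        41.3066
  3        22.50        19.7876        59.3628
  4        22.50        18.9582        75.8327
  5        22.50        18.1635        90.8176
  6        22.50        17.4022       104.4131
  7        22.50        16.6727       116.7092
  8     2,022.50     1,435.8750    11,486.9997
  Σ                  1,569.0694    11,996.9986
Price P = Σ PV = 1,569.0694.
Macaulay duration = Σ(t·PV) / P = 11,996.9986 / 1,569.0694 = 7.64593 half-year periods.
In years: 7.64593 / 2 = 3.82297 years.

3.82 years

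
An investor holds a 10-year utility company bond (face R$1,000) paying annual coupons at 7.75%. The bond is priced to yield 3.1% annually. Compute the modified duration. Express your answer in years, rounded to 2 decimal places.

7.53 years

Periodic yield y = 0.031. First find Macaulay duration:
  t   CF        PV=CF/(1+0.031)^t    t·PV
  1        77.50        75.1697        75.1697
  2        77.50        72.9095       145.8191
  3        77.50        70.7173       212.1519
  4        77.50        68.5910       274.3639
  5        77.50        66.5286       332.6430
  6        77.50        64.5282       387.1693
  7        77.50        62.5880       438.1160
  8        77.50        60.7061       485.6489
  9        77.50        58.8808       529.9272
  10    1,077.50       794.0185     7,940.1851
  Σ                  1,394.6378    10,821.1941
P = 1,394.6378; Macaulay duration = 10,821.1941 / 1,394.6378 = 7.75914 years.
Modified duration = D_Mac / (1 + y) = 7.75914 / 1.031 = 7.52584 years.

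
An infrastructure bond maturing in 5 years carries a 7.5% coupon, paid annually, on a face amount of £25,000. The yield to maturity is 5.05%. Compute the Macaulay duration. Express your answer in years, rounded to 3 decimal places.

Periodic yield y = 0.0505. Discount each cash flow and weight by its year:
  t   CF        PV=CF/(1+0.0505)^t    t·PV
  1     1,875.00     1,784.8644     1,784.8644
  2     1,875.00     1,699.0617     3,398.1235
  3     1,875.00     1,617.3838     4,852.1515
  4     1,875.00     1,539.6324     6,158.5296
  5    26,875.00    21,007.2009   105,036.0046
  Σ                 27,648.1433   121,229.6736
Price P = Σ PV = 27,648.1433.
Macaulay duration = Σ(t·PV) / P = 121,229.6736 / 27,648.1433 = 4.38473 years.

4.385 years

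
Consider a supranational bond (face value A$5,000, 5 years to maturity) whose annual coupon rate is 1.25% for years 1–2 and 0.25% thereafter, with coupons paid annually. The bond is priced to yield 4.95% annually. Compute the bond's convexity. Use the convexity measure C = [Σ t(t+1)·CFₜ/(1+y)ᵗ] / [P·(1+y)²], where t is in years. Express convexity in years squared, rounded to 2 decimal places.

With y = 0.0495:
  t   CF        PV=CF/(1+0.0495)^t    t·PV        t(t+1)·PV
  1        62.50        59.5522        59.5522         119.1043
  2        62.50        56.7434       113.4867         340.4602
  3        12.50        10.8134        32.4402         129.7609
  4        12.50        10.3034        41.2136         206.0678
  5     5,012.50     3,936.7893    19,683.9465     118,103.6788
  Σ                  4,074.2016    19,930.6392     118,899.0722
P = 4,074.2016.
Convexity = Σ t(t+1)·PV / [P·(1+y)²] = 118,899.0722 / (4,074.2016 × 1.101450) = 26.49544.

26.50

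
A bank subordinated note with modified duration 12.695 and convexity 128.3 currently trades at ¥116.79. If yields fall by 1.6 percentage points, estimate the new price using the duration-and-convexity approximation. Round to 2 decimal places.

Duration effect: -D_mod·Δy = -12.695 × (-0.016) = +0.203120
Convexity effect: ½·C·(Δy)² = 0.5 × 128.3 × (-0.016)² = +0.0164224
ΔP/P ≈ +0.203120 + 0.0164224 = +0.2195424
New price ≈ 116.79 × (1 + 0.2195424) = 142.430356896.

¥142.43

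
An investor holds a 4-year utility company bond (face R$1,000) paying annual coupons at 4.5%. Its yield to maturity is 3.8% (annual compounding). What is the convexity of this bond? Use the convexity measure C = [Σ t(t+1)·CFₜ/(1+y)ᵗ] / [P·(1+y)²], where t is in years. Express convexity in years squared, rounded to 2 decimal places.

17.04

With y = 0.038:
  t   CF        PV=CF/(1+0.038)^t    t·PV        t(t+1)·PV
  1        45.00        43.3526        43.3526          86.7052
  2        45.00        41.7655        83.5310         250.5931
  3        45.00        40.2365       120.7096         482.8383
  4     1,045.00       900.1749     3,600.6994      18,003.4971
  Σ                  1,025.5295     3,848.2926      18,823.6336
P = 1,025.5295.
Convexity = Σ t(t+1)·PV / [P·(1+y)²] = 18,823.6336 / (1,025.5295 × 1.077444) = 17.03572.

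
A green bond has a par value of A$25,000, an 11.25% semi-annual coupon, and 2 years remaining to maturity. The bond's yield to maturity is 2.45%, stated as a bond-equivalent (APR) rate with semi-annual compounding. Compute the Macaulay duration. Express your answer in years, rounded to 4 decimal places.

Periodic yield y = 0.01225. Discount each cash flow and weight by its period:
  t   CF        PV=CF/(1+0.01225)^t    t·PV
  1     1,406.25     1,389.2319     1,389.2319
  2     1,406.25     1,372.4198     2,744.8395
  3     1,406.25     1,355.8111     4,067.4332
  4    26,406.25    25,151.0192   100,604.0768
  Σ                 29,268.4820   108,805.5815
Price P = Σ PV = 29,268.4820.
Macaulay duration = Σ(t·PV) / P = 108,805.5815 / 29,268.4820 = 3.71750 half-year periods.
In years: 3.71750 / 2 = 1.85875 years.

1.8587 years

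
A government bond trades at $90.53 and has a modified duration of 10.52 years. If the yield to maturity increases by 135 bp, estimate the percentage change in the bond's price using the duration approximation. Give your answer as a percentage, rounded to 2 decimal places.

-14.20%

Duration approximation: ΔP/P ≈ -D_mod · Δy = -10.52 × (+0.0135) = -0.142020.
As a percentage: -14.2020%.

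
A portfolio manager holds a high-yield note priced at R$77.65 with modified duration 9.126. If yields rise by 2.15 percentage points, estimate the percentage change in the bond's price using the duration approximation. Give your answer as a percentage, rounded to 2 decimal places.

Duration approximation: ΔP/P ≈ -D_mod · Δy = -9.126 × (+0.0215) = -0.196209.
As a percentage: -19.6209%.

-19.62%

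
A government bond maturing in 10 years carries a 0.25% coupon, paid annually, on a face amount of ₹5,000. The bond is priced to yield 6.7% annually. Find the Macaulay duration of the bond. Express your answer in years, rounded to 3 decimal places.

Periodic yield y = 0.067. Discount each cash flow and weight by its year:
  t   CF        PV=CF/(1+0.067)^t    t·PV
  1        12.50        11.7151        11.7151
  2        12.50        10.9795        21.9589
  3        12.50        10.2900        30.8701
  4        12.50         9.6439        38.5756
  5        12.50         9.0383        45.1916
  6        12.50         8.4708        50.8247
  7        12.50         7.9389        55.5721
  8        12.50         7.4404        59.5230
  9        12.50         6.9732        62.7585
  10    5,012.50     2,620.6571    26,206.5705
  Σ                  2,703.1471    26,583.5602
Price P = Σ PV = 2,703.1471.
Macaulay duration = Σ(t·PV) / P = 26,583.5602 / 2,703.1471 = 9.83430 years.

9.834 years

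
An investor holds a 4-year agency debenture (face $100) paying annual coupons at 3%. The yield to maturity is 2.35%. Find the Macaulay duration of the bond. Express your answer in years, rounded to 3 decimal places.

3.831 years

Periodic yield y = 0.0235. Discount each cash flow and weight by its year:
  t   CF        PV=CF/(1+0.0235)^t    t·PV
  1         3.00         2.9311         2.9311
  2         3.00         2.8638         5.7276
  3         3.00         2.7981         8.3942
  4       103.00        93.8611       375.4446
  Σ                    102.4541       392.4975
Price P = Σ PV = 102.4541.
Macaulay duration = Σ(t·PV) / P = 392.4975 / 102.4541 = 3.83096 years.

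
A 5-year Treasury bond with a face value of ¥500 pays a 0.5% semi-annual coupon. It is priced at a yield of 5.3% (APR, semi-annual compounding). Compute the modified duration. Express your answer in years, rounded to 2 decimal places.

Periodic yield y = 0.0265. First find Macaulay duration:
  t   CF        PV=CF/(1+0.0265)^t    t·PV
  1         1.25         1.2177         1.2177
  2         1.25         1.1863         2.3726
  3         1.25         1.1557         3.4670
  4         1.25         1.1258         4.5033
  5         1.25         1.0968         5.4838
  6         1.25         1.0685         6.4107
  7         1.25         1.0409         7.2861
  8         1.25         1.0140         8.1120
  9         1.25         0.9878         8.8904
  10      501.25       385.8912     3,858.9118
  Σ                    395.7846     3,906.6555
P = 395.7846; Macaulay duration = 3,906.6555 / 395.7846 = 9.87066 half-year periods = 4.93533 years.
Modified duration = D_Mac / (1 + y) = 4.93533 / 1.0265 = 4.80792 years.

4.81 years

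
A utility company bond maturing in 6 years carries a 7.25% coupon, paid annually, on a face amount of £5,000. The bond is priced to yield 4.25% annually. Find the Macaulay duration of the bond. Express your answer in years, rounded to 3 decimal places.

5.145 years

Periodic yield y = 0.0425. Discount each cash flow and weight by its year:
  t   CF        PV=CF/(1+0.0425)^t    t·PV
  1       362.50       347.7218       347.7218
  2       362.50       333.5461       667.0922
  3       362.50       319.9483       959.8449
  4       362.50       306.9049     1,227.6194
  5       362.50       294.3931     1,471.9657
  6     5,362.50     4,177.4468    25,064.6805
  Σ                  5,779.9610    29,738.9247
Price P = Σ PV = 5,779.9610.
Macaulay duration = Σ(t·PV) / P = 29,738.9247 / 5,779.9610 = 5.14518 years.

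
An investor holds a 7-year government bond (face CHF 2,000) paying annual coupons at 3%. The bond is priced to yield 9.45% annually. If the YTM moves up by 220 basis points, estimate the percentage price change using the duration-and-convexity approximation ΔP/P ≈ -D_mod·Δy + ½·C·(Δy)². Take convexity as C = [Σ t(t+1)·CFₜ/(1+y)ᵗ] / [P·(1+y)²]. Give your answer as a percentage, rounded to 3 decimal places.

-11.618%

With y = 0.0945:
  t   CF        PV=CF/(1+0.0945)^t    t·PV        t(t+1)·PV
  1        60.00        54.8196        54.8196         109.6391
  2        60.00        50.0864       100.1728         300.5183
  3        60.00        45.7619       137.2857         549.1427
  4        60.00        41.8108       167.2431         836.2154
  5        60.00        38.2008       191.0040       1,146.0239
  6        60.00        34.9025       209.4151       1,465.9054
  7     2,060.00     1,094.8556     7,663.9895      61,311.9157
  Σ                  1,360.4375     8,523.9296      65,719.3606
P = 1,360.4375; D_Mac = 6.26558 yrs; D_mod = 5.72460 yrs; C = 40.32582.
Duration effect: -5.72460 × (+0.022) = -0.125941
Convexity effect: 0.5 × 40.32582 × (0.022)² = +0.0097588
ΔP/P ≈ -0.125941 + 0.0097588 = -0.116182 = -11.6182%.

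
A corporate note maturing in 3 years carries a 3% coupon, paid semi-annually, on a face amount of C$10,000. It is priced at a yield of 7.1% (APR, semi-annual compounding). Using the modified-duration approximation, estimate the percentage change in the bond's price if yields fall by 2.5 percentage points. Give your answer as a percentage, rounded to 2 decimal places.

Periodic yield y = 0.0355. Modified duration first:
  t   CF        PV=CF/(1+0.0355)^t    t·PV
  1       150.00       144.8576       144.8576
  2       150.00       139.8914       279.7828
  3       150.00       135.0955       405.2866
  4       150.00       130.4640       521.8562
  5       150.00       125.9914       629.9568
  6    10,150.00     8,233.1385    49,398.8312
  Σ                  8,909.4384    51,380.5711
P = 8,909.4384; D_Mac = 5.76698 half-year periods = 2.88349 yrs; D_mod = 2.88349/(1+0.0355) = 2.78464 yrs.
ΔP/P ≈ -D_mod · Δy = -2.78464 × (-0.025) = +0.069616 = +6.9616%.

+6.96%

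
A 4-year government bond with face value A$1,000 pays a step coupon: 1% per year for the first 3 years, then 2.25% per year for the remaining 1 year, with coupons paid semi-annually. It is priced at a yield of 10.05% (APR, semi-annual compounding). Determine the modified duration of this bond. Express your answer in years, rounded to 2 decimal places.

3.73 years

Periodic yield y = 0.05025. First find Macaulay duration:
  t   CF        PV=CF/(1+0.05025)^t    t·PV
  1         5.00         4.7608         4.7608
  2         5.00         4.5330         9.0660
  3         5.00         4.3161        12.9483
  4         5.00         4.1096        16.4384
  5         5.00         3.9130        19.5649
  6         5.00         3.7258        22.3545
  7        11.25         7.9819        55.8730
  8     1,011.25       683.1515     5,465.2118
  Σ                    716.4915     5,606.2176
P = 716.4915; Macaulay duration = 5,606.2176 / 716.4915 = 7.82454 half-year periods = 3.91227 years.
Modified duration = D_Mac / (1 + y) = 3.91227 / 1.05025 = 3.72509 years.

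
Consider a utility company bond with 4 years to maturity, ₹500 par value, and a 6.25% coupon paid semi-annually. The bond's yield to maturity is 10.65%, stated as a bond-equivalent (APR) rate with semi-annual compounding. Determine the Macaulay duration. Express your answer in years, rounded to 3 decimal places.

3.563 years

Periodic yield y = 0.05325. Discount each cash flow and weight by its period:
  t   CF        PV=CF/(1+0.05325)^t    t·PV
  1       15.625        14.8350        14.8350
  2       15.625        14.0850        28.1700
  3       15.625        13.3729        40.1187
  4       15.625        12.6968        50.7872
  5       15.625        12.0549        60.2744
  6       15.625        11.4454        68.6724
  7       15.625        10.8668        76.0673
  8      515.625       340.4726     2,723.7812
  Σ                    429.8294     3,062.7062
Price P = Σ PV = 429.8294.
Macaulay duration = Σ(t·PV) / P = 3,062.7062 / 429.8294 = 7.12540 half-year periods.
In years: 7.12540 / 2 = 3.56270 years.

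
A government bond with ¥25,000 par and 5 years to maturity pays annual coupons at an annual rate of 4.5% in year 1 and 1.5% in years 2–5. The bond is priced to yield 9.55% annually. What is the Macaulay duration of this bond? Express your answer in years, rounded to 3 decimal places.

Periodic yield y = 0.0955. Discount each cash flow and weight by its year:
  t   CF        PV=CF/(1+0.0955)^t    t·PV
  1     1,125.00     1,026.9283     1,026.9283
  2       375.00       312.4687       624.9374
  3       375.00       285.2293       855.6879
  4       375.00       260.3645     1,041.4579
  5    25,375.00    16,082.1512    80,410.7561
  Σ                 17,967.1420    83,959.7676
Price P = Σ PV = 17,967.1420.
Macaulay duration = Σ(t·PV) / P = 83,959.7676 / 17,967.1420 = 4.67296 years.

4.673 years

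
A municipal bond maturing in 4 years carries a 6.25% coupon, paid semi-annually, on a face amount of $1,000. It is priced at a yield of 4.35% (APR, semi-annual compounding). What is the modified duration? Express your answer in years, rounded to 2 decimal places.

Periodic yield y = 0.02175. First find Macaulay duration:
  t   CF        PV=CF/(1+0.02175)^t    t·PV
  1        31.25        30.5848        30.5848
  2        31.25        29.9337        59.8674
  3        31.25        29.2965        87.8896
  4        31.25        28.6729       114.6916
  5        31.25        28.0625       140.3126
  6        31.25        27.4652       164.7910
  7        31.25        26.8805       188.1636
  8     1,031.25       868.1740     6,945.3922
  Σ                  1,069.0701     7,731.6928
P = 1,069.0701; Macaulay duration = 7,731.6928 / 1,069.0701 = 7.23217 half-year periods = 3.61608 years.
Modified duration = D_Mac / (1 + y) = 3.61608 / 1.02175 = 3.53911 years.

3.54 years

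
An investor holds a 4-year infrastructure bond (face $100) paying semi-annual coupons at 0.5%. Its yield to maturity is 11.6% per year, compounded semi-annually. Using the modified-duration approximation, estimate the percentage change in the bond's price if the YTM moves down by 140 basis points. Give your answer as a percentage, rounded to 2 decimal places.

+5.23%

Periodic yield y = 0.058. Modified duration first:
  t   CF        PV=CF/(1+0.058)^t    t·PV
  1         0.25         0.2363         0.2363
  2         0.25         0.2233         0.4467
  3         0.25         0.2111         0.6333
  4         0.25         0.1995         0.7981
  5         0.25         0.1886         0.9429
  6         0.25         0.1782         1.0695
  7         0.25         0.1685         1.1793
  8       100.25        63.8556       510.8449
  Σ                     65.2612       516.1510
P = 65.2612; D_Mac = 7.90901 half-year periods = 3.95450 yrs; D_mod = 3.95450/(1+0.058) = 3.73772 yrs.
ΔP/P ≈ -D_mod · Δy = -3.73772 × (-0.014) = +0.052328 = +5.2328%.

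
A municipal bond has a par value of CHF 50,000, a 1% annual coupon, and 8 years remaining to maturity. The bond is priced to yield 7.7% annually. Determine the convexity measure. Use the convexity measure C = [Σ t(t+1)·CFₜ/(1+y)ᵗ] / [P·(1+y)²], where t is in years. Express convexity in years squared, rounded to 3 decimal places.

With y = 0.077:
  t   CF        PV=CF/(1+0.077)^t    t·PV        t(t+1)·PV
  1       500.00       464.2526       464.2526         928.5051
  2       500.00       431.0609       862.1217       2,586.3652
  3       500.00       400.2422     1,200.7266       4,802.9066
  4       500.00       371.6269     1,486.5078       7,432.5388
  5       500.00       345.0575     1,725.2876      10,351.7254
  6       500.00       320.3877     1,922.3260      13,456.2818
  7       500.00       297.4816     2,082.3711      16,658.9685
  8    50,500.00    27,897.5299   223,180.2392   2,008,622.1529
  Σ                 30,527.6392   232,923.8325   2,064,839.4444
P = 30,527.6392.
Convexity = Σ t(t+1)·PV / [P·(1+y)²] = 2,064,839.4444 / (30,527.6392 × 1.159929) = 58.31250.

58.312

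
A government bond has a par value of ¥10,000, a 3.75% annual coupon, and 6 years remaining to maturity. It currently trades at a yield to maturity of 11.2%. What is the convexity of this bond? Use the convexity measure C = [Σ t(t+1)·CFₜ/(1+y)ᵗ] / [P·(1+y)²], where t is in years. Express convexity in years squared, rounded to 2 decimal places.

With y = 0.112:
  t   CF        PV=CF/(1+0.112)^t    t·PV        t(t+1)·PV
  1       375.00       337.2302       337.2302         674.4604
  2       375.00       303.2646       606.5292       1,819.5875
  3       375.00       272.7199       818.1598       3,272.6394
  4       375.00       245.2518       981.0070       4,905.0350
  5       375.00       220.5501     1,102.7507       6,616.5041
  6    10,375.00     5,487.3086    32,923.8514     230,466.9595
  Σ                  6,866.3252    36,769.5283     247,755.1860
P = 6,866.3252.
Convexity = Σ t(t+1)·PV / [P·(1+y)²] = 247,755.1860 / (6,866.3252 × 1.236544) = 29.18024.

29.18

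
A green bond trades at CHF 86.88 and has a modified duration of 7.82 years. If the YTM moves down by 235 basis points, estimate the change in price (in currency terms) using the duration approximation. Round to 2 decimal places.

+CHF 15.97

Duration approximation: ΔP/P ≈ -D_mod · Δy = -7.82 × (-0.0235) = +0.183770.
ΔP ≈ 86.88 × (+0.183770) = +15.9659376.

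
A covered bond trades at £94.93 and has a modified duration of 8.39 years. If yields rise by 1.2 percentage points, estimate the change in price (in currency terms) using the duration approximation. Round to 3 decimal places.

-£9.558

Duration approximation: ΔP/P ≈ -D_mod · Δy = -8.39 × (+0.012) = -0.100680.
ΔP ≈ 94.93 × (-0.100680) = -9.5575524.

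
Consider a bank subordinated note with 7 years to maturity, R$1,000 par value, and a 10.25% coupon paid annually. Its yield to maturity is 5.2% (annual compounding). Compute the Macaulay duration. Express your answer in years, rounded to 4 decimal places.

Periodic yield y = 0.052. Discount each cash flow and weight by its year:
  t   CF        PV=CF/(1+0.052)^t    t·PV
  1       102.50        97.4335        97.4335
  2       102.50        92.6174       185.2347
  3       102.50        88.0393       264.1179
  4       102.50        83.6876       334.7502
  5       102.50        79.5509       397.7546
  6       102.50        75.6187       453.7124
  7     1,102.50       773.1583     5,412.1081
  Σ                  1,290.1056     7,145.1114
Price P = Σ PV = 1,290.1056.
Macaulay duration = Σ(t·PV) / P = 7,145.1114 / 1,290.1056 = 5.53839 years.

5.5384 years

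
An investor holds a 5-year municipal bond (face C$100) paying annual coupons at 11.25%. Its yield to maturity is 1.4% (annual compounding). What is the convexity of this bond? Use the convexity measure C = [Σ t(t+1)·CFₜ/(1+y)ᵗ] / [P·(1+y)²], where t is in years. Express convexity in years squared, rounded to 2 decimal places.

With y = 0.014:
  t   CF        PV=CF/(1+0.014)^t    t·PV        t(t+1)·PV
  1        11.25        11.0947        11.0947          22.1893
  2        11.25        10.9415        21.8830          65.6490
  3        11.25        10.7904        32.3713         129.4851
  4        11.25        10.6414        42.5658         212.8289
  5       111.25       103.7792       518.8959       3,113.3755
  Σ                    147.2472       626.8106       3,543.5279
P = 147.2472.
Convexity = Σ t(t+1)·PV / [P·(1+y)²] = 3,543.5279 / (147.2472 × 1.028196) = 23.40523.

23.41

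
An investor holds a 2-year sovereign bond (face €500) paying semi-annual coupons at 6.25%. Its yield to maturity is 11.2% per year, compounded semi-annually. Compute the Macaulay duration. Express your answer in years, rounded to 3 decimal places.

Periodic yield y = 0.056. Discount each cash flow and weight by its period:
  t   CF        PV=CF/(1+0.056)^t    t·PV
  1       15.625        14.7964        14.7964
  2       15.625        14.0117        28.0235
  3       15.625        13.2687        39.8061
  4      515.625       414.6468     1,658.5871
  Σ                    456.7236     1,741.2131
Price P = Σ PV = 456.7236.
Macaulay duration = Σ(t·PV) / P = 1,741.2131 / 456.7236 = 3.81240 half-year periods.
In years: 3.81240 / 2 = 1.90620 years.

1.906 years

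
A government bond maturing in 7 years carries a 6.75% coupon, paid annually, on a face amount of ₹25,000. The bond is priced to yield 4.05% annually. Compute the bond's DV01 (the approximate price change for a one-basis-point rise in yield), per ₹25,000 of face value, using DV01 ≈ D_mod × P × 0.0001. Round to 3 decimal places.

₹16.470

Periodic yield y = 0.0405.
  t   CF        PV=CF/(1+0.0405)^t    t·PV
  1     1,687.50     1,621.8164     1,621.8164
  2     1,687.50     1,558.6895     3,117.3790
  3     1,687.50     1,498.0197     4,494.0591
  4     1,687.50     1,439.7114     5,758.8456
  5     1,687.50     1,383.6727     6,918.3633
  6     1,687.50     1,329.8151     7,978.8909
  7    26,687.50    20,212.1867   141,485.3067
  Σ                 29,043.9115   171,374.6610
P = 29,043.9115; D_Mac = 5.90054 yrs; D_mod = 5.67087 yrs.
DV01 ≈ 5.67087 × 29,043.9115 × 0.0001 = 16.470414.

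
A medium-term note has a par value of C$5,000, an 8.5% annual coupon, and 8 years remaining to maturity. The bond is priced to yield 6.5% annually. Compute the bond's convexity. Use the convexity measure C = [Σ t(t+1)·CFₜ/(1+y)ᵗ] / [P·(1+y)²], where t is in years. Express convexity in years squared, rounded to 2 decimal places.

45.07

With y = 0.065:
  t   CF        PV=CF/(1+0.065)^t    t·PV        t(t+1)·PV
  1       425.00       399.0610       399.0610         798.1221
  2       425.00       374.7052       749.4104       2,248.2312
  3       425.00       351.8359     1,055.5076       4,222.0304
  4       425.00       330.3623     1,321.4493       6,607.2463
  5       425.00       310.1994     1,550.9968       9,305.9807
  6       425.00       291.2670     1,747.6020      12,233.2140
  7       425.00       273.4901     1,914.4310      15,315.4479
  8     5,425.00     3,277.9542    26,223.6335     236,012.7019
  Σ                  5,608.8751    34,962.0916     286,742.9744
P = 5,608.8751.
Convexity = Σ t(t+1)·PV / [P·(1+y)²] = 286,742.9744 / (5,608.8751 × 1.134225) = 45.07314.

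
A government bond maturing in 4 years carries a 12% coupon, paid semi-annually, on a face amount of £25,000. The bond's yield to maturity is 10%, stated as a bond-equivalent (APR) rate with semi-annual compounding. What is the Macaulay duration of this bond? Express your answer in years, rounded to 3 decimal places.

3.316 years

Periodic yield y = 0.05. Discount each cash flow and weight by its period:
  t   CF        PV=CF/(1+0.05)^t    t·PV
  1     1,500.00     1,428.5714     1,428.5714
  2     1,500.00     1,360.5442     2,721.0884
  3     1,500.00     1,295.7564     3,887.2692
  4     1,500.00     1,234.0537     4,936.2148
  5     1,500.00     1,175.2892     5,876.4462
  6     1,500.00     1,119.3231     6,715.9386
  7     1,500.00     1,066.0220     7,462.1540
  8    26,500.00    17,936.2431   143,489.9448
  Σ                 26,615.8032   176,517.6274
Price P = Σ PV = 26,615.8032.
Macaulay duration = Σ(t·PV) / P = 176,517.6274 / 26,615.8032 = 6.63206 half-year periods.
In years: 6.63206 / 2 = 3.31603 years.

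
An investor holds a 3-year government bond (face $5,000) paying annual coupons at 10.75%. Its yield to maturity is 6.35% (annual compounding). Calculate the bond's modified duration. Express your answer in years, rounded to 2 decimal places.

Periodic yield y = 0.0635. First find Macaulay duration:
  t   CF        PV=CF/(1+0.0635)^t    t·PV
  1       537.50       505.4067       505.4067
  2       537.50       475.2296       950.4592
  3     5,537.50     4,603.6390    13,810.9169
  Σ                  5,584.2752    15,266.7827
P = 5,584.2752; Macaulay duration = 15,266.7827 / 5,584.2752 = 2.73389 years.
Modified duration = D_Mac / (1 + y) = 2.73389 / 1.0635 = 2.57065 years.

2.57 years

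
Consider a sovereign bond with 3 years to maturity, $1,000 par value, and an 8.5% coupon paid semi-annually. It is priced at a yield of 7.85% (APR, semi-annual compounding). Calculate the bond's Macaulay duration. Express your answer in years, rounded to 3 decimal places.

2.713 years

Periodic yield y = 0.03925. Discount each cash flow and weight by its period:
  t   CF        PV=CF/(1+0.03925)^t    t·PV
  1        42.50        40.8949        40.8949
  2        42.50        39.3504        78.7007
  3        42.50        37.8642       113.5926
  4        42.50        36.4342       145.7367
  5        42.50        35.0581       175.2907
  6     1,042.50       827.4769     4,964.8612
  Σ                  1,017.0786     5,519.0768
Price P = Σ PV = 1,017.0786.
Macaulay duration = Σ(t·PV) / P = 5,519.0768 / 1,017.0786 = 5.42640 half-year periods.
In years: 5.42640 / 2 = 2.71320 years.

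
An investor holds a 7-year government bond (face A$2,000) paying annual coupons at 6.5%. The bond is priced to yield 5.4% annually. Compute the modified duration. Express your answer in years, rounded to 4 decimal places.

5.5790 years

Periodic yield y = 0.054. First find Macaulay duration:
  t   CF        PV=CF/(1+0.054)^t    t·PV
  1       130.00       123.3397       123.3397
  2       130.00       117.0205       234.0411
  3       130.00       111.0252       333.0756
  4       130.00       105.3370       421.3480
  5       130.00        99.9402       499.7011
  6       130.00        94.8199       568.9197
  7     2,130.00     1,473.9927    10,317.9488
  Σ                  2,125.4752    12,498.3738
P = 2,125.4752; Macaulay duration = 12,498.3738 / 2,125.4752 = 5.88027 years.
Modified duration = D_Mac / (1 + y) = 5.88027 / 1.054 = 5.57901 years.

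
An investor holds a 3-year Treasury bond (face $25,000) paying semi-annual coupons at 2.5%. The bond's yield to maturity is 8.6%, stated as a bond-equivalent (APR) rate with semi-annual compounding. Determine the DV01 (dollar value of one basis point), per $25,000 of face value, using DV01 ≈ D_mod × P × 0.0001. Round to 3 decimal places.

Periodic yield y = 0.043.
  t   CF        PV=CF/(1+0.043)^t    t·PV
  1       312.50       299.6165       299.6165
  2       312.50       287.2641       574.5283
  3       312.50       275.4210       826.2631
  4       312.50       264.0662     1,056.2647
  5       312.50       253.1795     1,265.8973
  6    25,312.50    19,662.0678   117,972.4070
  Σ                 21,041.6151   121,994.9769
P = 21,041.6151; D_Mac = 5.79780 half-year periods = 2.89890 yrs; D_mod = 2.77938 yrs.
DV01 ≈ 2.77938 × 21,041.6151 × 0.0001 = 5.848273.

$5.848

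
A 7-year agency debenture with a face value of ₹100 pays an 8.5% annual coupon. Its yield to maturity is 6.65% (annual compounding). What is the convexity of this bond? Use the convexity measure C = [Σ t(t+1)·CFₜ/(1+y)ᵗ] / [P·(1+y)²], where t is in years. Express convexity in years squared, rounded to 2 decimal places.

36.54

With y = 0.0665:
  t   CF        PV=CF/(1+0.0665)^t    t·PV        t(t+1)·PV
  1         8.50         7.9700         7.9700          15.9400
  2         8.50         7.4730        14.9461          44.8382
  3         8.50         7.0071        21.0212          84.0848
  4         8.50         6.5702        26.2806         131.4031
  5         8.50         6.1605        30.8024         184.8144
  6         8.50         5.7764        34.6581         242.6068
  7       108.50        69.1359       483.9514       3,871.6113
  Σ                    110.0930       619.6298       4,575.2987
P = 110.0930.
Convexity = Σ t(t+1)·PV / [P·(1+y)²] = 4,575.2987 / (110.0930 × 1.137422) = 36.53743.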